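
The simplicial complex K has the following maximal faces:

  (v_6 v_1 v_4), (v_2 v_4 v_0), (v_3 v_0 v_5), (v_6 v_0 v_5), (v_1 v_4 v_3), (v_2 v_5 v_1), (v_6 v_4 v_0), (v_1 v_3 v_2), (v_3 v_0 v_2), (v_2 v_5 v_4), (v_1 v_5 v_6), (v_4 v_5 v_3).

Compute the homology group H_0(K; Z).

Order the vertices as v_0 < v_1 < v_2 < v_3 < v_4 < v_5 < v_6. Listing each simplex with vertices in this order, K has dimension 2 with simplices:

  0-simplices (7): [v_0], [v_1], [v_2], [v_3], [v_4], [v_5], [v_6]
  1-simplices (18): (18 of them)
  2-simplices (12): (12 of them)

giving chain groups C_0 ≅ Z^7, C_1 ≅ Z^18, C_2 ≅ Z^12.

The boundary map ∂_1: C_1 → C_0 maps an edge to its endpoints' difference, ∂[p,q] = q − p. For instance
  ∂[v_1,v_2] = [v_2] − [v_1].
The 7×18 boundary matrix has rank 6 and Smith normal form diag(1,1,1,1,1,1).

Boundary ∂_2: C_2 → C_1 acts by ∂[p,q,r] = [q,r] − [p,r] + [p,q]. For instance
  ∂[v_3,v_4,v_5] = [v_4,v_5] − [v_3,v_5] + [v_3,v_4],
  ∂[v_1,v_2,v_3] = [v_2,v_3] − [v_1,v_3] + [v_1,v_2].
As a 18×12 matrix over Z this has rank 12, with invariant factors (1,1,1,1,1,1,1,1,1,1,1,2).

Now H_k = ker ∂_k / im ∂_{k+1}, so:

  H_0: rank C_0 − rank ∂_1 = 7 − 6 = 1, and the invariant factors of ∂_1 are all 1, so H_0 = Z.

H_0 = Z.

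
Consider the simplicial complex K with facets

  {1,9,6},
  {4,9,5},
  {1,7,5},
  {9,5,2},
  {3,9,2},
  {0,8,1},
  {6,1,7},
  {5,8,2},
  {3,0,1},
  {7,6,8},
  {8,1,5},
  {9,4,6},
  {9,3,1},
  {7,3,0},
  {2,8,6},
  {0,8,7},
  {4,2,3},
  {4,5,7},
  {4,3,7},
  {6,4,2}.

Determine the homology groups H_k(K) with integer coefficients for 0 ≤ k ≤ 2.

H_0 = Z,  H_1 = Z ⊕ Z/2Z,  H_2 = 0.

Fix the vertex order 0 < 1 < 2 < 3 < 4 < 5 < 6 < 7 < 8 < 9 and write every simplex with vertices in increasing order. Then dim K = 2 and the simplices of K are:

  0-simplices (10): [0], [1], [2], [3], [4], [5], [6], [7], [8], [9]
  1-simplices (30): (30 of them)
  2-simplices (20): (20 of them)

Hence C_0 ≅ Z^10, C_1 ≅ Z^30, C_2 ≅ Z^20.

The boundary map ∂_1: C_1 → C_0 is given by ∂[p,q] = [q] − [p].
The resulting 10×30 matrix has rank 9, and its Smith normal form has invariant factors (1,1,1,1,1,1,1,1,1).

Boundary ∂_2: C_2 → C_1 acts by ∂[p,q,r] = [q,r] − [p,r] + [p,q]. For instance
  ∂[6,7,8] = [7,8] − [6,8] + [6,7],
  ∂[1,3,9] = [3,9] − [1,9] + [1,3].
As a 30×20 matrix over Z this has rank 20, with invariant factors (1,1,1,1,1,1,1,1,1,1,1,1,1,1,1,1,1,1,1,2).

Now H_k = ker ∂_k / im ∂_{k+1}, so:

  H_0: rank C_0 − rank ∂_1 = 10 − 9 = 1, and the invariant factors of ∂_1 are all 1, so H_0 = Z.
  H_1: rank ker ∂_1 − rank ∂_2 = (30 − 9) − 20 = 1, and ∂_2 has invariant factor 2 > 1, so H_1 = Z ⊕ Z/2Z.
  H_2: rank ker ∂_2 − rank ∂_3 = (20 − 20) − 0 = 0, and there is no ∂_3, so H_2 = 0.

As a check, the Euler characteristic is 10 − 30 + 20 = 0, which agrees with 1 − 1 + 0 = 0.
(K is a triangulation of the Klein bottle.)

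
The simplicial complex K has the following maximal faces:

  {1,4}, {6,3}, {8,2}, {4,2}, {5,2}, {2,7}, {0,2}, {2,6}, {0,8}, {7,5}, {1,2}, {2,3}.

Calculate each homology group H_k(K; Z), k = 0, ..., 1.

We work with the vertex ordering 0 < 1 < 2 < 3 < 4 < 5 < 6 < 7 < 8. The simplices of K, each written with vertices in increasing order, are:

  0-simplices (9): [0], [1], [2], [3], [4], [5], [6], [7], [8]
  1-simplices (12): [0,2], [0,8], [1,2], [1,4], [2,3], [2,4], [2,5], [2,6], [2,7], [2,8], [3,6], [5,7]

so the chain groups are C_0 ≅ Z^9, C_1 ≅ Z^12.

∂_1: C_1 → C_0 is given by ∂[p,q] = [q] − [p].
As a 9×12 matrix over Z this has rank 8, with invariant factors (1,1,1,1,1,1,1,1).

Reading off H_k = ker ∂_k / im ∂_{k+1}:

  H_0: rank C_0 − rank ∂_1 = 9 − 8 = 1, and the invariant factors of ∂_1 are all 1, so H_0 ≅ Z.
  H_1: rank ker ∂_1 − rank ∂_2 = (12 − 8) − 0 = 4, and there is no ∂_2, so H_1 ≅ Z^4.

H_0 ≅ Z,  H_1 ≅ Z^4.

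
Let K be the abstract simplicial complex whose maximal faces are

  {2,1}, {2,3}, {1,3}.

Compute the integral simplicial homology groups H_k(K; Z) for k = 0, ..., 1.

Fix the vertex order 1 < 2 < 3 and write every simplex with vertices in increasing order. Then dim K = 1 and the simplices of K are:

  0-simplices (3): [1], [2], [3]
  1-simplices (3): [1,2], [1,3], [2,3]

so the chain groups are C_0 ≅ Z^3, C_1 ≅ Z^3.

The boundary map ∂_1: C_1 → C_0 maps an edge to its endpoints' difference, ∂[p,q] = q − p.
As a 3×3 matrix over Z this has rank 2, with invariant factors (1,1).

Computing H_k = (kernel of ∂_k) / (image of ∂_{k+1}):

  H_0: rank C_0 − rank ∂_1 = 3 − 2 = 1, and the invariant factors of ∂_1 are all 1, so H_0 = Z.
  H_1: rank ker ∂_1 − rank ∂_2 = (3 − 2) − 0 = 1, and there is no ∂_2, so H_1 = Z.

(K is a triangulation of the circle S^1.)

H_0 = Z,  H_1 = Z.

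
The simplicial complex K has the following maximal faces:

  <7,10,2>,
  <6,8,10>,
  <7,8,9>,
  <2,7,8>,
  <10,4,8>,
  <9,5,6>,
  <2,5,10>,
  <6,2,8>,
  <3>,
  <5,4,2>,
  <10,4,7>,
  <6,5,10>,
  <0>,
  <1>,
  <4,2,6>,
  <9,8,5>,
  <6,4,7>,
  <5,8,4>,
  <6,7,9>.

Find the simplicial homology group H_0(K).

K has 11 vertices, 24 edges, 16 triangles.
rank ∂_0 = 0, rank ∂_1 = 7 ⇒ b_0 = 11 − 0 − 7 = 4; all invariant factors of ∂_1 are 1 so no torsion. So H_0 = Z^4.

H_0 ≅ Z^4.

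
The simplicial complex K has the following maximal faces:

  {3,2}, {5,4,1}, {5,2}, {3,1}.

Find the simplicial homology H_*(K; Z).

H_0 = Z,  H_1 = Z,  H_2 = 0.

Order the vertices as 1 < 2 < 3 < 4 < 5. Listing each simplex with vertices in this order, K has dimension 2 with simplices:

  0-simplices (5): [1], [2], [3], [4], [5]
  1-simplices (6): [1,3], [1,4], [1,5], [2,3], [2,5], [4,5]
  2-simplices (1): [1,4,5]

Hence C_0 ≅ Z^5, C_1 ≅ Z^6, C_2 ≅ Z^1.

The boundary map ∂_1: C_1 → C_0 is given by ∂[p,q] = [q] − [p]. For instance
  ∂[1,4] = [4] − [1].
The 5×6 boundary matrix has rank 4 and Smith normal form diag(1,1,1,1).

The boundary map ∂_2: C_2 → C_1 sends each 2-simplex [p,q,r] to [q,r] − [p,r] + [p,q]. For instance
  ∂[1,4,5] = [4,5] − [1,5] + [1,4].
The resulting 6×1 matrix has rank 1, and its Smith normal form has invariant factors (1).

Now H_k = ker ∂_k / im ∂_{k+1}, so:

  H_0: rank C_0 − rank ∂_1 = 5 − 4 = 1, and the invariant factors of ∂_1 are all 1, so H_0 ≅ Z.
  H_1: rank ker ∂_1 − rank ∂_2 = (6 − 4) − 1 = 1, and the invariant factors of ∂_2 are all 1, so H_1 ≅ Z.
  H_2: rank ker ∂_2 − rank ∂_3 = (1 − 1) − 0 = 0, and there is no ∂_3, so H_2 ≅ 0.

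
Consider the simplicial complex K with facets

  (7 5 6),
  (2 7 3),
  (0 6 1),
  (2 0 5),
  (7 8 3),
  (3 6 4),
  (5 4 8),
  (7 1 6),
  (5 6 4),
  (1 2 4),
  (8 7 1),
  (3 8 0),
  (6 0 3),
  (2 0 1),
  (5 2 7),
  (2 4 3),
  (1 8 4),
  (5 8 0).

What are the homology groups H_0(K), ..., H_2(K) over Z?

H_0 = Z,  H_1 = Z^2,  H_2 = Z.

Fix the vertex order 0 < 1 < 2 < 3 < 4 < 5 < 6 < 7 < 8 and write every simplex with vertices in increasing order. Then dim K = 2 and the simplices of K are:

  0-simplices (9): [0], [1], [2], [3], [4], [5], [6], [7], [8]
  1-simplices (27): (27 of them)
  2-simplices (18): [0,1,2], [0,1,6], [0,2,5], [0,3,6], [0,3,8], [0,5,8], [1,2,4], [1,4,8], [1,6,7], [1,7,8], [2,3,4], [2,3,7], [2,5,7], [3,4,6], [3,7,8], [4,5,6], [4,5,8], [5,6,7]

so the chain groups are C_0 ≅ Z^9, C_1 ≅ Z^27, C_2 ≅ Z^18.

∂_1: C_1 → C_0 sends each edge [p,q] (with p < q) to q − p.
The resulting 9×27 matrix has rank 8, and its Smith normal form has invariant factors (1,1,1,1,1,1,1,1).

∂_2: C_2 → C_1 sends each 2-simplex [p,q,r] to [q,r] − [p,r] + [p,q]. For instance
  ∂[0,5,8] = [5,8] − [0,8] + [0,5],
  ∂[0,3,6] = [3,6] − [0,6] + [0,3].
The resulting 27×18 matrix has rank 17, and its Smith normal form has invariant factors (1,1,1,1,1,1,1,1,1,1,1,1,1,1,1,1,1).

From H_k ≅ ker(∂_k) / im(∂_{k+1}) we obtain:

  H_0: rank C_0 − rank ∂_1 = 9 − 8 = 1, and the invariant factors of ∂_1 are all 1, so H_0 = Z.
  H_1: rank ker ∂_1 − rank ∂_2 = (27 − 8) − 17 = 2, and the invariant factors of ∂_2 are all 1, so H_1 = Z^2.
  H_2: rank ker ∂_2 − rank ∂_3 = (18 − 17) − 0 = 1, and there is no ∂_3, so H_2 = Z.

As a check, the Euler characteristic is 9 − 27 + 18 = 0, which agrees with 1 − 2 + 1 = 0.
(K is a triangulation of the torus T^2.)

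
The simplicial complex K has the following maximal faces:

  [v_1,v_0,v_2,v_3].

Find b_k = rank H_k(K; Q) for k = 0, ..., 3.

Fix the vertex order v_0 < v_1 < v_2 < v_3 and write every simplex with vertices in increasing order. Then dim K = 3 and the simplices of K are:

  0-simplices (4): [v_0], [v_1], [v_2], [v_3]
  1-simplices (6): [v_0,v_1], [v_0,v_2], [v_0,v_3], [v_1,v_2], [v_1,v_3], [v_2,v_3]
  2-simplices (4): [v_0,v_1,v_2], [v_0,v_1,v_3], [v_0,v_2,v_3], [v_1,v_2,v_3]
  3-simplices (1): [v_0,v_1,v_2,v_3]

giving chain groups C_0 ≅ Z^4, C_1 ≅ Z^6, C_2 ≅ Z^4, C_3 ≅ Z^1.

The boundary map ∂_1: C_1 → C_0 is given by ∂[p,q] = [q] − [p]. For instance
  ∂[v_1,v_3] = [v_3] − [v_1].
This gives a 4×6 integer matrix of rank 3; reducing to Smith normal form yields diagonal entries (1,1,1).

The boundary map ∂_2: C_2 → C_1 acts by ∂[p,q,r] = [q,r] − [p,r] + [p,q]. For instance
  ∂[v_0,v_1,v_3] = [v_1,v_3] − [v_0,v_3] + [v_0,v_1],
  ∂[v_0,v_2,v_3] = [v_2,v_3] − [v_0,v_3] + [v_0,v_2].
This gives a 6×4 integer matrix of rank 3; reducing to Smith normal form yields diagonal entries (1,1,1).

The boundary map ∂_3: C_3 → C_2 sends each 3-simplex σ to the alternating sum Σ_i (−1)^i (σ with its i-th vertex removed). For instance
  ∂[v_0,v_1,v_2,v_3] = [v_1,v_2,v_3] − [v_0,v_2,v_3] + [v_0,v_1,v_3] − [v_0,v_1,v_2].
The 4×1 boundary matrix has rank 1 and Smith normal form diag(1).

Computing H_k = (kernel of ∂_k) / (image of ∂_{k+1}):

  H_0: rank C_0 − rank ∂_1 = 4 − 3 = 1, and the invariant factors of ∂_1 are all 1, so H_0 ≅ Z.
  H_1: rank ker ∂_1 − rank ∂_2 = (6 − 3) − 3 = 0, and the invariant factors of ∂_2 are all 1, so H_1 ≅ 0.
  H_2: rank ker ∂_2 − rank ∂_3 = (4 − 3) − 1 = 0, and the invariant factors of ∂_3 are all 1, so H_2 ≅ 0.
  H_3: rank ker ∂_3 − rank ∂_4 = (1 − 1) − 0 = 0, and there is no ∂_4, so H_3 ≅ 0.

(K is a triangulation of the 3-simplex.)

Hence the Betti numbers are b_0 = 1, b_1 = 0, b_2 = 0, b_3 = 0.

b_0 = 1, b_1 = 0, b_2 = 0, b_3 = 0.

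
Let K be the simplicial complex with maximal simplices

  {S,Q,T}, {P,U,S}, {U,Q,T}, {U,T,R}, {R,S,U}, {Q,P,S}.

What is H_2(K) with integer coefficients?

H_2 = 0.

We work with the vertex ordering P < Q < R < S < T < U. The simplices of K, each written with vertices in increasing order, are:

  0-simplices (6): P, Q, R, S, T, U
  1-simplices (12): PQ, PS, PU, QS, QT, QU, RS, RT, RU, ST, SU, TU
  2-simplices (6): PQS, PSU, QST, QTU, RSU, RTU

Hence C_0 ≅ Z^6, C_1 ≅ Z^12, C_2 ≅ Z^6.

∂_1: C_1 → C_0 is given by ∂[p,q] = [q] − [p].
The resulting 6×12 matrix has rank 5, and its Smith normal form has invariant factors (1,1,1,1,1).

Boundary ∂_2: C_2 → C_1 acts by ∂[p,q,r] = [q,r] − [p,r] + [p,q]. For instance
  ∂RTU = TU − RU + RT,
  ∂PQS = QS − PS + PQ.
The 12×6 boundary matrix has rank 6 and Smith normal form diag(1,1,1,1,1,1).

Now H_k = ker ∂_k / im ∂_{k+1}, so:

  H_2: rank ker ∂_2 − rank ∂_3 = (6 − 6) − 0 = 0, and there is no ∂_3, so H_2 ≅ 0.

(K is a triangulation of the cylinder S^1 x I.)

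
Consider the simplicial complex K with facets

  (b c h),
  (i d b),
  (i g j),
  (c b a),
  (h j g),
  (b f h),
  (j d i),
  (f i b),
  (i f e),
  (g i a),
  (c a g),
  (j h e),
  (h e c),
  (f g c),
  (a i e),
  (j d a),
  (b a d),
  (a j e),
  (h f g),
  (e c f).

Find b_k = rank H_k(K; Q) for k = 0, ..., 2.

b_0 = 1, b_1 = 1, b_2 = 0.

We work with the vertex ordering a < b < c < d < e < f < g < h < i < j. The simplices of K, each written with vertices in increasing order, are:

  0-simplices (10): a, b, c, d, e, f, g, h, i, j
  1-simplices (30): ab, ac, ad, ae, ag, ai, aj, bc, bd, bf, bh, bi, ce, cf, cg, ch, di, dj, ef, eh, ei, ej, fg, fh, fi, gh, gi, gj, hj, ij
  2-simplices (20): abc, abd, acg, adj, aei, aej, agi, bch, bdi, bfh, bfi, cef, ceh, cfg, dij, efi, ehj, fgh, ghj, gij

so the chain groups are C_0 ≅ Z^10, C_1 ≅ Z^30, C_2 ≅ Z^20.

∂_1: C_1 → C_0 is given by ∂[p,q] = [q] − [p]. For instance
  ∂fh = h − f.
The 10×30 boundary matrix has rank 9 and Smith normal form diag(1,1,1,1,1,1,1,1,1).

The boundary map ∂_2: C_2 → C_1 acts by ∂[p,q,r] = [q,r] − [p,r] + [p,q]. For instance
  ∂cfg = fg − cg + cf,
  ∂adj = dj − aj + ad.
The 30×20 boundary matrix has rank 20 and Smith normal form diag(1,1,1,1,1,1,1,1,1,1,1,1,1,1,1,1,1,1,1,2).

Reading off H_k = ker ∂_k / im ∂_{k+1}:

  H_0: rank C_0 − rank ∂_1 = 10 − 9 = 1, and the invariant factors of ∂_1 are all 1, so H_0 = Z.
  H_1: rank ker ∂_1 − rank ∂_2 = (30 − 9) − 20 = 1, and ∂_2 has invariant factor 2 > 1, so H_1 = Z ⊕ Z/2.
  H_2: rank ker ∂_2 − rank ∂_3 = (20 − 20) − 0 = 0, and there is no ∂_3, so H_2 = 0.

Hence the Betti numbers are b_0 = 1, b_1 = 1, b_2 = 0.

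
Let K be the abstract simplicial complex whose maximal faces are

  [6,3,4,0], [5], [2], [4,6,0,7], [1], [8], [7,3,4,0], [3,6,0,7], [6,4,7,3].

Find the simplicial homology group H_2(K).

Fix the vertex order 0 < 1 < 2 < 3 < 4 < 5 < 6 < 7 < 8 and write every simplex with vertices in increasing order. Then dim K = 3 and the simplices of K are:

  0-simplices (9): [0], [1], [2], [3], [4], [5], [6], [7], [8]
  1-simplices (10): [0,3], [0,4], [0,6], [0,7], [3,4], [3,6], [3,7], [4,6], [4,7], [6,7]
  2-simplices (10): [0,3,4], [0,3,6], [0,3,7], [0,4,6], [0,4,7], [0,6,7], [3,4,6], [3,4,7], [3,6,7], [4,6,7]
  3-simplices (5): [0,3,4,6], [0,3,4,7], [0,3,6,7], [0,4,6,7], [3,4,6,7]

so the chain groups are C_0 ≅ Z^9, C_1 ≅ Z^10, C_2 ≅ Z^10, C_3 ≅ Z^5.

∂_1: C_1 → C_0 is given by ∂[p,q] = [q] − [p]. For instance
  ∂[0,4] = [4] − [0].
This gives a 9×10 integer matrix of rank 4; reducing to Smith normal form yields diagonal entries (1,1,1,1).

∂_2: C_2 → C_1 acts by ∂[p,q,r] = [q,r] − [p,r] + [p,q]. For instance
  ∂[0,3,4] = [3,4] − [0,4] + [0,3],
  ∂[0,3,7] = [3,7] − [0,7] + [0,3].
As a 10×10 matrix over Z this has rank 6, with invariant factors (1,1,1,1,1,1).

The boundary map ∂_3: C_3 → C_2 sends each 3-simplex σ to the alternating sum Σ_i (−1)^i (σ with its i-th vertex removed). For instance
  ∂[0,3,6,7] = [3,6,7] − [0,6,7] + [0,3,7] − [0,3,6],
  ∂[0,3,4,7] = [3,4,7] − [0,4,7] + [0,3,7] − [0,3,4].
The 10×5 boundary matrix has rank 4 and Smith normal form diag(1,1,1,1).

Reading off H_k = ker ∂_k / im ∂_{k+1}:

  H_2: rank ker ∂_2 − rank ∂_3 = (10 − 6) − 4 = 0, and the invariant factors of ∂_3 are all 1, so H_2 = 0.

H_2 = 0.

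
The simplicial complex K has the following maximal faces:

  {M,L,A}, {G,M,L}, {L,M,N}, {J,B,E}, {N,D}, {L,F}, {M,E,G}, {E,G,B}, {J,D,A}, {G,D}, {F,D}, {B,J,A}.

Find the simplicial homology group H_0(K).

Order the vertices as A < B < D < E < F < G < J < L < M < N. Listing each simplex with vertices in this order, K has dimension 2 with simplices:

  0-simplices (10): A, B, D, E, F, G, J, L, M, N
  1-simplices (21): AB, AD, AJ, AL, AM, BE, BG, BJ, DF, DG, DJ, DN, EG, EJ, EM, FL, GL, GM, LM, LN, MN
  2-simplices (8): ABJ, ADJ, ALM, BEG, BEJ, EGM, GLM, LMN

giving chain groups C_0 ≅ Z^10, C_1 ≅ Z^21, C_2 ≅ Z^8.

The boundary map ∂_1: C_1 → C_0 maps an edge to its endpoints' difference, ∂[p,q] = q − p. For instance
  ∂LN = N − L.
The resulting 10×21 matrix has rank 9, and its Smith normal form has invariant factors (1,1,1,1,1,1,1,1,1).

∂_2: C_2 → C_1 acts by ∂[p,q,r] = [q,r] − [p,r] + [p,q]. For instance
  ∂EGM = GM − EM + EG,
  ∂BEG = EG − BG + BE.
The 21×8 boundary matrix has rank 8 and Smith normal form diag(1,1,1,1,1,1,1,1).

From H_k ≅ ker(∂_k) / im(∂_{k+1}) we obtain:

  H_0: rank C_0 − rank ∂_1 = 10 − 9 = 1, and the invariant factors of ∂_1 are all 1, so H_0 ≅ Z.

H_0 = Z.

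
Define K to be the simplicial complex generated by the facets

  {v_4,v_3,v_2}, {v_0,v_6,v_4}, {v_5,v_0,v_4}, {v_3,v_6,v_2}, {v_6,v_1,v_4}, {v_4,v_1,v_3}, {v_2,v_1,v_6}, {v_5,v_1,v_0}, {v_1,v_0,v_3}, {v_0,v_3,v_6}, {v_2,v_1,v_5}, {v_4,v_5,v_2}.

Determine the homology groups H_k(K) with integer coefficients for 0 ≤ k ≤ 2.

H_0 ≅ Z,  H_1 ≅ Z/2,  H_2 = 0.

K has 7 vertices, 18 edges, 12 triangles.
rank ∂_0 = 0, rank ∂_1 = 6 ⇒ b_0 = 7 − 0 − 6 = 1; all invariant factors of ∂_1 are 1 so no torsion. So H_0 = Z.
rank ∂_1 = 6, rank ∂_2 = 12 ⇒ b_1 = 18 − 6 − 12 = 0; ∂_2 has invariant factor(s) [2] giving torsion. So H_1 = Z/2.
rank ∂_2 = 12, rank ∂_3 = 0 ⇒ b_2 = 12 − 12 − 0 = 0. So H_2 = 0.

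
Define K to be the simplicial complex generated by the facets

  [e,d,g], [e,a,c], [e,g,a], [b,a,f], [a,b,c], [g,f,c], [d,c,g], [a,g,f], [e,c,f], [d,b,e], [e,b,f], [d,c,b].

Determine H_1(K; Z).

We work with the vertex ordering a < b < c < d < e < f < g. The simplices of K, each written with vertices in increasing order, are:

  0-simplices (7): a, b, c, d, e, f, g
  1-simplices (18): ab, ac, ae, af, ag, bc, bd, be, bf, cd, ce, cf, cg, de, dg, ef, eg, fg
  2-simplices (12): abc, abf, ace, aeg, afg, bcd, bde, bef, cdg, cef, cfg, deg

so the chain groups are C_0 ≅ Z^7, C_1 ≅ Z^18, C_2 ≅ Z^12.

Boundary ∂_1: C_1 → C_0 is given by ∂[p,q] = [q] − [p]. For instance
  ∂cf = f − c.
This gives a 7×18 integer matrix of rank 6; reducing to Smith normal form yields diagonal entries (1,1,1,1,1,1).

The boundary map ∂_2: C_2 → C_1 sends each 2-simplex [p,q,r] to [q,r] − [p,r] + [p,q]. For instance
  ∂bde = de − be + bd,
  ∂ace = ce − ae + ac.
This gives a 18×12 integer matrix of rank 12; reducing to Smith normal form yields diagonal entries (1,1,1,1,1,1,1,1,1,1,1,2).

Reading off H_k = ker ∂_k / im ∂_{k+1}:

  H_1: rank ker ∂_1 − rank ∂_2 = (18 − 6) − 12 = 0, and ∂_2 has invariant factor 2 > 1, so H_1 ≅ Z/2Z.

H_1 = Z/2Z.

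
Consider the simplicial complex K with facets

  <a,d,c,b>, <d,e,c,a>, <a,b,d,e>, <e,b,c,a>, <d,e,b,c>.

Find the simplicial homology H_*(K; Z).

Fix the vertex order a < b < c < d < e and write every simplex with vertices in increasing order. Then dim K = 3 and the simplices of K are:

  0-simplices (5): a, b, c, d, e
  1-simplices (10): ab, ac, ad, ae, bc, bd, be, cd, ce, de
  2-simplices (10): abc, abd, abe, acd, ace, ade, bcd, bce, bde, cde
  3-simplices (5): abcd, abce, abde, acde, bcde

giving chain groups C_0 ≅ Z^5, C_1 ≅ Z^10, C_2 ≅ Z^10, C_3 ≅ Z^5.

Boundary ∂_1: C_1 → C_0 sends each edge [p,q] (with p < q) to q − p. For instance
  ∂ae = e − a.
The 5×10 boundary matrix has rank 4 and Smith normal form diag(1,1,1,1).

∂_2: C_2 → C_1 sends each 2-simplex [p,q,r] to [q,r] − [p,r] + [p,q]. For instance
  ∂cde = de − ce + cd,
  ∂abe = be − ae + ab.
The 10×10 boundary matrix has rank 6 and Smith normal form diag(1,1,1,1,1,1).

∂_3: C_3 → C_2 sends each 3-simplex σ to the alternating sum Σ_i (−1)^i (σ with its i-th vertex removed). For instance
  ∂abde = bde − ade + abe − abd,
  ∂bcde = cde − bde + bce − bcd.
The 10×5 boundary matrix has rank 4 and Smith normal form diag(1,1,1,1).

Computing H_k = (kernel of ∂_k) / (image of ∂_{k+1}):

  H_0: rank C_0 − rank ∂_1 = 5 − 4 = 1, and the invariant factors of ∂_1 are all 1, so H_0 ≅ Z.
  H_1: rank ker ∂_1 − rank ∂_2 = (10 − 4) − 6 = 0, and the invariant factors of ∂_2 are all 1, so H_1 ≅ 0.
  H_2: rank ker ∂_2 − rank ∂_3 = (10 − 6) − 4 = 0, and the invariant factors of ∂_3 are all 1, so H_2 ≅ 0.
  H_3: rank ker ∂_3 − rank ∂_4 = (5 − 4) − 0 = 1, and there is no ∂_4, so H_3 ≅ Z.

H_0 = Z,  H_1 = 0,  H_2 = 0,  H_3 = Z.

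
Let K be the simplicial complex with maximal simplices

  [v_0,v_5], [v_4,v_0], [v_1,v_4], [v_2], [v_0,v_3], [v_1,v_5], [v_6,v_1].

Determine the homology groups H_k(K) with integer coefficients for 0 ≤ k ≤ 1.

Fix the vertex order v_0 < v_1 < v_2 < v_3 < v_4 < v_5 < v_6 and write every simplex with vertices in increasing order. Then dim K = 1 and the simplices of K are:

  0-simplices (7): [v_0], [v_1], [v_2], [v_3], [v_4], [v_5], [v_6]
  1-simplices (6): [v_0,v_3], [v_0,v_4], [v_0,v_5], [v_1,v_4], [v_1,v_5], [v_1,v_6]

giving chain groups C_0 ≅ Z^7, C_1 ≅ Z^6.

The boundary map ∂_1: C_1 → C_0 is given by ∂[p,q] = [q] − [p]. For instance
  ∂[v_0,v_4] = [v_4] − [v_0].
The 7×6 boundary matrix has rank 5 and Smith normal form diag(1,1,1,1,1).

Now H_k = ker ∂_k / im ∂_{k+1}, so:

  H_0: rank C_0 − rank ∂_1 = 7 − 5 = 2, and the invariant factors of ∂_1 are all 1, so H_0 ≅ Z^2.
  H_1: rank ker ∂_1 − rank ∂_2 = (6 − 5) − 0 = 1, and there is no ∂_2, so H_1 ≅ Z.

As a check, the Euler characteristic is 7 − 6 = 1, which agrees with 2 − 1 = 1.

H_0 = Z^2,  H_1 = Z.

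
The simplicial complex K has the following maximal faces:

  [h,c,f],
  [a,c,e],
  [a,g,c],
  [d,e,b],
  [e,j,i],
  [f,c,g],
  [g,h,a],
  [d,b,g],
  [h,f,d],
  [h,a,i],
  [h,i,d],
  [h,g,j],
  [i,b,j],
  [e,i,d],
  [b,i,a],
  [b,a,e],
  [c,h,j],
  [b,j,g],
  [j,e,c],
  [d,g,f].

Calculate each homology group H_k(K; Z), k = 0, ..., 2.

H_0 ≅ Z,  H_1 ≅ Z ⊕ Z_2,  H_2 = 0.

We work with the vertex ordering a < b < c < d < e < f < g < h < i < j. The simplices of K, each written with vertices in increasing order, are:

  0-simplices (10): a, b, c, d, e, f, g, h, i, j
  1-simplices (30): ab, ac, ae, ag, ah, ai, bd, be, bg, bi, bj, ce, cf, cg, ch, cj, de, df, dg, dh, di, ei, ej, fg, fh, gh, gj, hi, hj, ij
  2-simplices (20): abe, abi, ace, acg, agh, ahi, bde, bdg, bgj, bij, cej, cfg, cfh, chj, dei, dfg, dfh, dhi, eij, ghj

so the chain groups are C_0 ≅ Z^10, C_1 ≅ Z^30, C_2 ≅ Z^20.

Boundary ∂_1: C_1 → C_0 maps an edge to its endpoints' difference, ∂[p,q] = q − p.
The 10×30 boundary matrix has rank 9 and Smith normal form diag(1,1,1,1,1,1,1,1,1).

The boundary map ∂_2: C_2 → C_1 acts by ∂[p,q,r] = [q,r] − [p,r] + [p,q]. For instance
  ∂ace = ce − ae + ac,
  ∂bij = ij − bj + bi.
The resulting 30×20 matrix has rank 20, and its Smith normal form has invariant factors (1,1,1,1,1,1,1,1,1,1,1,1,1,1,1,1,1,1,1,2).

Computing H_k = (kernel of ∂_k) / (image of ∂_{k+1}):

  H_0: rank C_0 − rank ∂_1 = 10 − 9 = 1, and the invariant factors of ∂_1 are all 1, so H_0 = Z.
  H_1: rank ker ∂_1 − rank ∂_2 = (30 − 9) − 20 = 1, and ∂_2 has invariant factor 2 > 1, so H_1 = Z ⊕ Z_2.
  H_2: rank ker ∂_2 − rank ∂_3 = (20 − 20) − 0 = 0, and there is no ∂_3, so H_2 = 0.

As a check, the Euler characteristic is 10 − 30 + 20 = 0, which agrees with 1 − 1 + 0 = 0.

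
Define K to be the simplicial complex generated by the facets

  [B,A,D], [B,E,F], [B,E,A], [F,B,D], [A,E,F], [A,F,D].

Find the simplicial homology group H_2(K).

H_2 = Z.

We work with the vertex ordering A < B < D < E < F. The simplices of K, each written with vertices in increasing order, are:

  0-simplices (5): A, B, D, E, F
  1-simplices (9): AB, AD, AE, AF, BD, BE, BF, DF, EF
  2-simplices (6): ABD, ABE, ADF, AEF, BDF, BEF

so the chain groups are C_0 ≅ Z^5, C_1 ≅ Z^9, C_2 ≅ Z^6.

The boundary map ∂_1: C_1 → C_0 is given by ∂[p,q] = [q] − [p].
The resulting 5×9 matrix has rank 4, and its Smith normal form has invariant factors (1,1,1,1).

∂_2: C_2 → C_1 maps a triangle to the signed sum of its edges. For instance
  ∂BDF = DF − BF + BD,
  ∂ABD = BD − AD + AB.
This gives a 9×6 integer matrix of rank 5; reducing to Smith normal form yields diagonal entries (1,1,1,1,1).

Now H_k = ker ∂_k / im ∂_{k+1}, so:

  H_2: rank ker ∂_2 − rank ∂_3 = (6 − 5) − 0 = 1, and there is no ∂_3, so H_2 ≅ Z.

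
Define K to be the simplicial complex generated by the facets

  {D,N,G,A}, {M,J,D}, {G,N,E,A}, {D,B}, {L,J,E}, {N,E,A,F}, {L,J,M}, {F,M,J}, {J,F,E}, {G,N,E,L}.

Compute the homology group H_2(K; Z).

H_2 = 0.

Order the vertices as A < B < D < E < F < G < J < L < M < N. Listing each simplex with vertices in this order, K has dimension 3 with simplices:

  0-simplices (10): A, B, D, E, F, G, J, L, M, N
  1-simplices (24): AD, AE, AF, AG, AN, BD, DG, DJ, DM, DN, EF, EG, EJ, EL, EN, FJ, FM, FN, GL, GN, JL, JM, LM, LN
  2-simplices (18): ADG, ADN, AEF, AEG, AEN, AFN, AGN, DGN, DJM, EFJ, EFN, EGL, EGN, EJL, ELN, FJM, GLN, JLM
  3-simplices (4): ADGN, AEFN, AEGN, EGLN

giving chain groups C_0 ≅ Z^10, C_1 ≅ Z^24, C_2 ≅ Z^18, C_3 ≅ Z^4.

Boundary ∂_1: C_1 → C_0 is given by ∂[p,q] = [q] − [p].
This gives a 10×24 integer matrix of rank 9; reducing to Smith normal form yields diagonal entries (1,1,1,1,1,1,1,1,1).

∂_2: C_2 → C_1 sends each 2-simplex [p,q,r] to [q,r] − [p,r] + [p,q]. For instance
  ∂ADN = DN − AN + AD,
  ∂EFN = FN − EN + EF.
This gives a 24×18 integer matrix of rank 14; reducing to Smith normal form yields diagonal entries (1,1,1,1,1,1,1,1,1,1,1,1,1,1).

Boundary ∂_3: C_3 → C_2 sends each 3-simplex σ to the alternating sum Σ_i (−1)^i (σ with its i-th vertex removed). For instance
  ∂AEFN = EFN − AFN + AEN − AEF,
  ∂EGLN = GLN − ELN + EGN − EGL.
The 18×4 boundary matrix has rank 4 and Smith normal form diag(1,1,1,1).

From H_k ≅ ker(∂_k) / im(∂_{k+1}) we obtain:

  H_2: rank ker ∂_2 − rank ∂_3 = (18 − 14) − 4 = 0, and the invariant factors of ∂_3 are all 1, so H_2 = 0.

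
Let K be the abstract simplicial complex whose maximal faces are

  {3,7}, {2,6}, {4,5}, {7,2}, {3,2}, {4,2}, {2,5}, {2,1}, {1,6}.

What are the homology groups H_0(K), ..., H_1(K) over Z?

H_0 = Z,  H_1 = Z^3.

K has 7 vertices, 9 edges.
rank ∂_0 = 0, rank ∂_1 = 6 ⇒ b_0 = 7 − 0 − 6 = 1; all invariant factors of ∂_1 are 1 so no torsion. So H_0 = Z.
rank ∂_1 = 6, rank ∂_2 = 0 ⇒ b_1 = 9 − 6 − 0 = 3. So H_1 = Z^3.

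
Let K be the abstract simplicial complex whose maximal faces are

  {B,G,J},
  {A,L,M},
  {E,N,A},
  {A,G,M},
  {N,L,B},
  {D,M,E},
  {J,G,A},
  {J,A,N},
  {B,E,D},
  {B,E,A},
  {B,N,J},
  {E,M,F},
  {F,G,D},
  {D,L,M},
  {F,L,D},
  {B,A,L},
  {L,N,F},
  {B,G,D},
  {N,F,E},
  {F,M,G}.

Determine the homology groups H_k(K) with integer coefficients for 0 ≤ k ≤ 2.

We work with the vertex ordering A < B < D < E < F < G < J < L < M < N. The simplices of K, each written with vertices in increasing order, are:

  0-simplices (10): A, B, D, E, F, G, J, L, M, N
  1-simplices (30): AB, AE, AG, AJ, AL, AM, AN, BD, BE, BG, BJ, BL, BN, DE, DF, DG, DL, DM, EF, EM, EN, FG, FL, FM, FN, GJ, GM, JN, LM, LN
  2-simplices (20): ABE, ABL, AEN, AGJ, AGM, AJN, ALM, BDE, BDG, BGJ, BJN, BLN, DEM, DFG, DFL, DLM, EFM, EFN, FGM, FLN

Hence C_0 ≅ Z^10, C_1 ≅ Z^30, C_2 ≅ Z^20.

The boundary map ∂_1: C_1 → C_0 is given by ∂[p,q] = [q] − [p]. For instance
  ∂AE = E − A.
The 10×30 boundary matrix has rank 9 and Smith normal form diag(1,1,1,1,1,1,1,1,1).

Boundary ∂_2: C_2 → C_1 acts by ∂[p,q,r] = [q,r] − [p,r] + [p,q]. For instance
  ∂DEM = EM − DM + DE,
  ∂AEN = EN − AN + AE.
The 30×20 boundary matrix has rank 20 and Smith normal form diag(1,1,1,1,1,1,1,1,1,1,1,1,1,1,1,1,1,1,1,2).

Reading off H_k = ker ∂_k / im ∂_{k+1}:

  H_0: rank C_0 − rank ∂_1 = 10 − 9 = 1, and the invariant factors of ∂_1 are all 1, so H_0 ≅ Z.
  H_1: rank ker ∂_1 − rank ∂_2 = (30 − 9) − 20 = 1, and ∂_2 has invariant factor 2 > 1, so H_1 ≅ Z ⊕ Z/2Z.
  H_2: rank ker ∂_2 − rank ∂_3 = (20 − 20) − 0 = 0, and there is no ∂_3, so H_2 ≅ 0.

H_0 ≅ Z,  H_1 ≅ Z ⊕ Z/2Z,  H_2 = 0.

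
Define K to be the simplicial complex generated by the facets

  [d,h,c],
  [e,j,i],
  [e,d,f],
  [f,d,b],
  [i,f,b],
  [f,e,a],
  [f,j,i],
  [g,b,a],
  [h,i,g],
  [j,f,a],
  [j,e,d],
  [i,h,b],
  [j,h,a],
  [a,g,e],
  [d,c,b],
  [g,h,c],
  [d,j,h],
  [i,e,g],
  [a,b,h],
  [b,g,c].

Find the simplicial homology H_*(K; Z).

Fix the vertex order a < b < c < d < e < f < g < h < i < j and write every simplex with vertices in increasing order. Then dim K = 2 and the simplices of K are:

  0-simplices (10): a, b, c, d, e, f, g, h, i, j
  1-simplices (30): ab, ae, af, ag, ah, aj, bc, bd, bf, bg, bh, bi, cd, cg, ch, de, df, dh, dj, ef, eg, ei, ej, fi, fj, gh, gi, hi, hj, ij
  2-simplices (20): abg, abh, aef, aeg, afj, ahj, bcd, bcg, bdf, bfi, bhi, cdh, cgh, def, dej, dhj, egi, eij, fij, ghi

so the chain groups are C_0 ≅ Z^10, C_1 ≅ Z^30, C_2 ≅ Z^20.

∂_1: C_1 → C_0 maps an edge to its endpoints' difference, ∂[p,q] = q − p.
The 10×30 boundary matrix has rank 9 and Smith normal form diag(1,1,1,1,1,1,1,1,1).

The boundary map ∂_2: C_2 → C_1 acts by ∂[p,q,r] = [q,r] − [p,r] + [p,q]. For instance
  ∂cgh = gh − ch + cg,
  ∂cdh = dh − ch + cd.
As a 30×20 matrix over Z this has rank 20, with invariant factors (1,1,1,1,1,1,1,1,1,1,1,1,1,1,1,1,1,1,1,2).

Computing H_k = (kernel of ∂_k) / (image of ∂_{k+1}):

  H_0: rank C_0 − rank ∂_1 = 10 − 9 = 1, and the invariant factors of ∂_1 are all 1, so H_0 ≅ Z.
  H_1: rank ker ∂_1 − rank ∂_2 = (30 − 9) − 20 = 1, and ∂_2 has invariant factor 2 > 1, so H_1 ≅ Z ⊕ Z/2.
  H_2: rank ker ∂_2 − rank ∂_3 = (20 − 20) − 0 = 0, and there is no ∂_3, so H_2 ≅ 0.

As a check, the Euler characteristic is 10 − 30 + 20 = 0, which agrees with 1 − 1 + 0 = 0.

H_0 ≅ Z,  H_1 ≅ Z ⊕ Z/2,  H_2 = 0.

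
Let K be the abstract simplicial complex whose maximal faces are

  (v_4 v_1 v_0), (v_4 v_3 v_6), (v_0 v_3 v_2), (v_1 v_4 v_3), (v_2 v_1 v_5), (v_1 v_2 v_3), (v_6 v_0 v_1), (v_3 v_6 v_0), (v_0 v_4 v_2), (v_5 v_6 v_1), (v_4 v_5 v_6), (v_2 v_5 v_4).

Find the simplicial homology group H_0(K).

H_0 = Z.

We work with the vertex ordering v_0 < v_1 < v_2 < v_3 < v_4 < v_5 < v_6. The simplices of K, each written with vertices in increasing order, are:

  0-simplices (7): [v_0], [v_1], [v_2], [v_3], [v_4], [v_5], [v_6]
  1-simplices (18): (18 of them)
  2-simplices (12): (12 of them)

giving chain groups C_0 ≅ Z^7, C_1 ≅ Z^18, C_2 ≅ Z^12.

The boundary map ∂_1: C_1 → C_0 maps an edge to its endpoints' difference, ∂[p,q] = q − p. For instance
  ∂[v_5,v_6] = [v_6] − [v_5].
The resulting 7×18 matrix has rank 6, and its Smith normal form has invariant factors (1,1,1,1,1,1).

∂_2: C_2 → C_1 maps a triangle to the signed sum of its edges. For instance
  ∂[v_0,v_2,v_4] = [v_2,v_4] − [v_0,v_4] + [v_0,v_2],
  ∂[v_1,v_5,v_6] = [v_5,v_6] − [v_1,v_6] + [v_1,v_5].
The resulting 18×12 matrix has rank 12, and its Smith normal form has invariant factors (1,1,1,1,1,1,1,1,1,1,1,2).

Now H_k = ker ∂_k / im ∂_{k+1}, so:

  H_0: rank C_0 − rank ∂_1 = 7 − 6 = 1, and the invariant factors of ∂_1 are all 1, so H_0 = Z.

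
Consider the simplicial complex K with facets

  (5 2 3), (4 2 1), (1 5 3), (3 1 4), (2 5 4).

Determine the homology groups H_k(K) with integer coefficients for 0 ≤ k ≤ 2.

We work with the vertex ordering 1 < 2 < 3 < 4 < 5. The simplices of K, each written with vertices in increasing order, are:

  0-simplices (5): [1], [2], [3], [4], [5]
  1-simplices (10): [1,2], [1,3], [1,4], [1,5], [2,3], [2,4], [2,5], [3,4], [3,5], [4,5]
  2-simplices (5): [1,2,4], [1,3,4], [1,3,5], [2,3,5], [2,4,5]

so the chain groups are C_0 ≅ Z^5, C_1 ≅ Z^10, C_2 ≅ Z^5.

Boundary ∂_1: C_1 → C_0 maps an edge to its endpoints' difference, ∂[p,q] = q − p.
The 5×10 boundary matrix has rank 4 and Smith normal form diag(1,1,1,1).

∂_2: C_2 → C_1 maps a triangle to the signed sum of its edges. For instance
  ∂[2,3,5] = [3,5] − [2,5] + [2,3],
  ∂[1,3,5] = [3,5] − [1,5] + [1,3].
The resulting 10×5 matrix has rank 5, and its Smith normal form has invariant factors (1,1,1,1,1).

From H_k ≅ ker(∂_k) / im(∂_{k+1}) we obtain:

  H_0: rank C_0 − rank ∂_1 = 5 − 4 = 1, and the invariant factors of ∂_1 are all 1, so H_0 ≅ Z.
  H_1: rank ker ∂_1 − rank ∂_2 = (10 − 4) − 5 = 1, and the invariant factors of ∂_2 are all 1, so H_1 ≅ Z.
  H_2: rank ker ∂_2 − rank ∂_3 = (5 − 5) − 0 = 0, and there is no ∂_3, so H_2 ≅ 0.

H_0 ≅ Z,  H_1 ≅ Z,  H_2 = 0.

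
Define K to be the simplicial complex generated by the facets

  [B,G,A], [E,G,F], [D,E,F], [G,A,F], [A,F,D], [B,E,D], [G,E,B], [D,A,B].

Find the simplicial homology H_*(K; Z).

H_0 ≅ Z,  H_1 = 0,  H_2 ≅ Z.

We work with the vertex ordering A < B < D < E < F < G. The simplices of K, each written with vertices in increasing order, are:

  0-simplices (6): A, B, D, E, F, G
  1-simplices (12): AB, AD, AF, AG, BD, BE, BG, DE, DF, EF, EG, FG
  2-simplices (8): ABD, ABG, ADF, AFG, BDE, BEG, DEF, EFG

giving chain groups C_0 ≅ Z^6, C_1 ≅ Z^12, C_2 ≅ Z^8.

∂_1: C_1 → C_0 sends each edge [p,q] (with p < q) to q − p. For instance
  ∂FG = G − F.
The 6×12 boundary matrix has rank 5 and Smith normal form diag(1,1,1,1,1).

Boundary ∂_2: C_2 → C_1 maps a triangle to the signed sum of its edges. For instance
  ∂BEG = EG − BG + BE,
  ∂AFG = FG − AG + AF.
As a 12×8 matrix over Z this has rank 7, with invariant factors (1,1,1,1,1,1,1).

Reading off H_k = ker ∂_k / im ∂_{k+1}:

  H_0: rank C_0 − rank ∂_1 = 6 − 5 = 1, and the invariant factors of ∂_1 are all 1, so H_0 = Z.
  H_1: rank ker ∂_1 − rank ∂_2 = (12 − 5) − 7 = 0, and the invariant factors of ∂_2 are all 1, so H_1 = 0.
  H_2: rank ker ∂_2 − rank ∂_3 = (8 − 7) − 0 = 1, and there is no ∂_3, so H_2 = Z.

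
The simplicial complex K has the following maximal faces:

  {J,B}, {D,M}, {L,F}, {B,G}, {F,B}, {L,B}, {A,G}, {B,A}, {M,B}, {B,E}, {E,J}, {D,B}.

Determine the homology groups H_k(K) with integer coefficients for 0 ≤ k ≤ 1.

We work with the vertex ordering A < B < D < E < F < G < J < L < M. The simplices of K, each written with vertices in increasing order, are:

  0-simplices (9): A, B, D, E, F, G, J, L, M
  1-simplices (12): AB, AG, BD, BE, BF, BG, BJ, BL, BM, DM, EJ, FL

so the chain groups are C_0 ≅ Z^9, C_1 ≅ Z^12.

Boundary ∂_1: C_1 → C_0 sends each edge [p,q] (with p < q) to q − p. For instance
  ∂BM = M − B.
As a 9×12 matrix over Z this has rank 8, with invariant factors (1,1,1,1,1,1,1,1).

Reading off H_k = ker ∂_k / im ∂_{k+1}:

  H_0: rank C_0 − rank ∂_1 = 9 − 8 = 1, and the invariant factors of ∂_1 are all 1, so H_0 ≅ Z.
  H_1: rank ker ∂_1 − rank ∂_2 = (12 − 8) − 0 = 4, and there is no ∂_2, so H_1 ≅ Z^4.

As a check, the Euler characteristic is 9 − 12 = -3, which agrees with 1 − 4 = -3.
(K is a triangulation of a wedge of 4 circles.)

H_0 = Z,  H_1 = Z^4.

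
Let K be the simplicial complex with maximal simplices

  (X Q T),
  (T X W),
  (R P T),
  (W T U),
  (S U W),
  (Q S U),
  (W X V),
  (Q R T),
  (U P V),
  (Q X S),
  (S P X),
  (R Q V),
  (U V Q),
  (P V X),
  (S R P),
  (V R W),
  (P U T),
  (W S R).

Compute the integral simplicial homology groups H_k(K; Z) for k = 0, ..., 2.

H_0 ≅ Z,  H_1 ≅ Z^2,  H_2 ≅ Z.

K has 9 vertices, 27 edges, 18 triangles.
rank ∂_0 = 0, rank ∂_1 = 8 ⇒ b_0 = 9 − 0 − 8 = 1; all invariant factors of ∂_1 are 1 so no torsion. So H_0 ≅ Z.
rank ∂_1 = 8, rank ∂_2 = 17 ⇒ b_1 = 27 − 8 − 17 = 2; all invariant factors of ∂_2 are 1 so no torsion. So H_1 ≅ Z^2.
rank ∂_2 = 17, rank ∂_3 = 0 ⇒ b_2 = 18 − 17 − 0 = 1. So H_2 ≅ Z.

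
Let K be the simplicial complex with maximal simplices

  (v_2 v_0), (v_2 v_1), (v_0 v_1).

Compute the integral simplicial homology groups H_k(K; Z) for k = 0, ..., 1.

H_0 ≅ Z,  H_1 ≅ Z.

We work with the vertex ordering v_0 < v_1 < v_2. The simplices of K, each written with vertices in increasing order, are:

  0-simplices (3): [v_0], [v_1], [v_2]
  1-simplices (3): [v_0,v_1], [v_0,v_2], [v_1,v_2]

Hence C_0 ≅ Z^3, C_1 ≅ Z^3.

The boundary map ∂_1: C_1 → C_0 maps an edge to its endpoints' difference, ∂[p,q] = q − p.
The resulting 3×3 matrix has rank 2, and its Smith normal form has invariant factors (1,1).

Reading off H_k = ker ∂_k / im ∂_{k+1}:

  H_0: rank C_0 − rank ∂_1 = 3 − 2 = 1, and the invariant factors of ∂_1 are all 1, so H_0 ≅ Z.
  H_1: rank ker ∂_1 − rank ∂_2 = (3 − 2) − 0 = 1, and there is no ∂_2, so H_1 ≅ Z.

As a check, the Euler characteristic is 3 − 3 = 0, which agrees with 1 − 1 = 0.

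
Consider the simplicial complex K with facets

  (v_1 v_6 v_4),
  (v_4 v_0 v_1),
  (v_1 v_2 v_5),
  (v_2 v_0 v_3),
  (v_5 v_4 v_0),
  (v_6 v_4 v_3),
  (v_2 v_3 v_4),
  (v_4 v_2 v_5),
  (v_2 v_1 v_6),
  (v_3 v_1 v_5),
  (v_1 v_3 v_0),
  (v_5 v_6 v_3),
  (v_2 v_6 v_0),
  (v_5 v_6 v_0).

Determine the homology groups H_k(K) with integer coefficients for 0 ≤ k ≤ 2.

Take the total order v_0 < v_1 < v_2 < v_3 < v_4 < v_5 < v_6 on the vertex set. Then K (dimension 2) consists of the simplices:

  0-simplices (7): [v_0], [v_1], [v_2], [v_3], [v_4], [v_5], [v_6]
  1-simplices (21): (21 of them)
  2-simplices (14): (14 of them)

Hence C_0 ≅ Z^7, C_1 ≅ Z^21, C_2 ≅ Z^14.

Boundary ∂_1: C_1 → C_0 maps an edge to its endpoints' difference, ∂[p,q] = q − p. For instance
  ∂[v_0,v_4] = [v_4] − [v_0].
As a 7×21 matrix over Z this has rank 6, with invariant factors (1,1,1,1,1,1).

∂_2: C_2 → C_1 maps a triangle to the signed sum of its edges. For instance
  ∂[v_0,v_2,v_3] = [v_2,v_3] − [v_0,v_3] + [v_0,v_2],
  ∂[v_0,v_1,v_4] = [v_1,v_4] − [v_0,v_4] + [v_0,v_1].
This gives a 21×14 integer matrix of rank 13; reducing to Smith normal form yields diagonal entries (1,1,1,1,1,1,1,1,1,1,1,1,1).

From H_k ≅ ker(∂_k) / im(∂_{k+1}) we obtain:

  H_0: rank C_0 − rank ∂_1 = 7 − 6 = 1, and the invariant factors of ∂_1 are all 1, so H_0 = Z.
  H_1: rank ker ∂_1 − rank ∂_2 = (21 − 6) − 13 = 2, and the invariant factors of ∂_2 are all 1, so H_1 = Z^2.
  H_2: rank ker ∂_2 − rank ∂_3 = (14 − 13) − 0 = 1, and there is no ∂_3, so H_2 = Z.

As a check, the Euler characteristic is 7 − 21 + 14 = 0, which agrees with 1 − 2 + 1 = 0.

H_0 ≅ Z,  H_1 ≅ Z^2,  H_2 ≅ Z.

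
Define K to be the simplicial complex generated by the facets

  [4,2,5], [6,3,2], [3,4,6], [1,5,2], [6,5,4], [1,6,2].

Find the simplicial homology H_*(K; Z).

H_0 ≅ Z,  H_1 ≅ Z,  H_2 = 0.

We work with the vertex ordering 1 < 2 < 3 < 4 < 5 < 6. The simplices of K, each written with vertices in increasing order, are:

  0-simplices (6): [1], [2], [3], [4], [5], [6]
  1-simplices (12): [1,2], [1,5], [1,6], [2,3], [2,4], [2,5], [2,6], [3,4], [3,6], [4,5], [4,6], [5,6]
  2-simplices (6): [1,2,5], [1,2,6], [2,3,6], [2,4,5], [3,4,6], [4,5,6]

Hence C_0 ≅ Z^6, C_1 ≅ Z^12, C_2 ≅ Z^6.

Boundary ∂_1: C_1 → C_0 sends each edge [p,q] (with p < q) to q − p.
This gives a 6×12 integer matrix of rank 5; reducing to Smith normal form yields diagonal entries (1,1,1,1,1).

Boundary ∂_2: C_2 → C_1 sends each 2-simplex [p,q,r] to [q,r] − [p,r] + [p,q]. For instance
  ∂[3,4,6] = [4,6] − [3,6] + [3,4],
  ∂[2,4,5] = [4,5] − [2,5] + [2,4].
The 12×6 boundary matrix has rank 6 and Smith normal form diag(1,1,1,1,1,1).

Reading off H_k = ker ∂_k / im ∂_{k+1}:

  H_0: rank C_0 − rank ∂_1 = 6 − 5 = 1, and the invariant factors of ∂_1 are all 1, so H_0 ≅ Z.
  H_1: rank ker ∂_1 − rank ∂_2 = (12 − 5) − 6 = 1, and the invariant factors of ∂_2 are all 1, so H_1 ≅ Z.
  H_2: rank ker ∂_2 − rank ∂_3 = (6 − 6) − 0 = 0, and there is no ∂_3, so H_2 ≅ 0.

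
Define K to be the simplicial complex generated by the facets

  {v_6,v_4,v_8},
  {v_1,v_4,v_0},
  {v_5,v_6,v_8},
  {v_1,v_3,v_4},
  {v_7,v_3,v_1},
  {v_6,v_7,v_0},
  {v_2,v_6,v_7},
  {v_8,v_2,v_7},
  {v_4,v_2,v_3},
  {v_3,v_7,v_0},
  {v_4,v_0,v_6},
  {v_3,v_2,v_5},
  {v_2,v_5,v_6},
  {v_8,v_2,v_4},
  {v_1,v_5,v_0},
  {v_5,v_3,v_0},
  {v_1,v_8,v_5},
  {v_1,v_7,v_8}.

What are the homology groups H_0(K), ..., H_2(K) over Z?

H_0 ≅ Z,  H_1 ≅ Z ⊕ Z/2,  H_2 = 0.

Fix the vertex order v_0 < v_1 < v_2 < v_3 < v_4 < v_5 < v_6 < v_7 < v_8 and write every simplex with vertices in increasing order. Then dim K = 2 and the simplices of K are:

  0-simplices (9): [v_0], [v_1], [v_2], [v_3], [v_4], [v_5], [v_6], [v_7], [v_8]
  1-simplices (27): (27 of them)
  2-simplices (18): (18 of them)

giving chain groups C_0 ≅ Z^9, C_1 ≅ Z^27, C_2 ≅ Z^18.

Boundary ∂_1: C_1 → C_0 sends each edge [p,q] (with p < q) to q − p. For instance
  ∂[v_2,v_6] = [v_6] − [v_2].
As a 9×27 matrix over Z this has rank 8, with invariant factors (1,1,1,1,1,1,1,1).

Boundary ∂_2: C_2 → C_1 sends each 2-simplex [p,q,r] to [q,r] − [p,r] + [p,q]. For instance
  ∂[v_2,v_3,v_5] = [v_3,v_5] − [v_2,v_5] + [v_2,v_3],
  ∂[v_0,v_1,v_4] = [v_1,v_4] − [v_0,v_4] + [v_0,v_1].
This gives a 27×18 integer matrix of rank 18; reducing to Smith normal form yields diagonal entries (1,1,1,1,1,1,1,1,1,1,1,1,1,1,1,1,1,2).

Now H_k = ker ∂_k / im ∂_{k+1}, so:

  H_0: rank C_0 − rank ∂_1 = 9 − 8 = 1, and the invariant factors of ∂_1 are all 1, so H_0 = Z.
  H_1: rank ker ∂_1 − rank ∂_2 = (27 − 8) − 18 = 1, and ∂_2 has invariant factor 2 > 1, so H_1 = Z ⊕ Z/2.
  H_2: rank ker ∂_2 − rank ∂_3 = (18 − 18) − 0 = 0, and there is no ∂_3, so H_2 = 0.

As a check, the Euler characteristic is 9 − 27 + 18 = 0, which agrees with 1 − 1 + 0 = 0.
(K is a triangulation of the Klein bottle.)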